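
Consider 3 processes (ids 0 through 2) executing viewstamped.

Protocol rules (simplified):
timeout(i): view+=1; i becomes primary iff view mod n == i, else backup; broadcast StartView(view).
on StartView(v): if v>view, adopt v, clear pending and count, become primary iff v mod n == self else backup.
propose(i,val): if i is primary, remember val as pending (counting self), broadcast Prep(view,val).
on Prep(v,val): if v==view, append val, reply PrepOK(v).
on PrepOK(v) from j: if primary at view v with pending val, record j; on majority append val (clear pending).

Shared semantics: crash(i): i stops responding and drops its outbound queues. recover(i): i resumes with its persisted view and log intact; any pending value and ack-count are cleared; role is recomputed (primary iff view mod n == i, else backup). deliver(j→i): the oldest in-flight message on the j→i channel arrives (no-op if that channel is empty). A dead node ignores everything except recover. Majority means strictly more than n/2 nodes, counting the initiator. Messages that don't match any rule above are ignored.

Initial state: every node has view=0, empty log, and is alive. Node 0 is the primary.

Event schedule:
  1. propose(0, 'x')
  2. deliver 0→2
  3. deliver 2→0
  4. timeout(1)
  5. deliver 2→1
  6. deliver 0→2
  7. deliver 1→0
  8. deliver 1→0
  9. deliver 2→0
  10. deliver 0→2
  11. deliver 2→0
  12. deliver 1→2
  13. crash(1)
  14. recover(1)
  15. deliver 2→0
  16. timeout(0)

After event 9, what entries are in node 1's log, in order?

empty

after 1 — propose(0,'x'): ·
after 2 — deliver 0→2: n2:back/v0/[x]
after 3 — deliver 2→0: n0:prim/v0/[x]
after 4 — timeout(1): n1:prim/v1/[-]
after 5 — deliver 2→1: ·
after 6 — deliver 0→2: ·
after 7 — deliver 1→0: n0:back/v1/[x]
after 8 — deliver 1→0: ·
after 9 — deliver 2→0: ·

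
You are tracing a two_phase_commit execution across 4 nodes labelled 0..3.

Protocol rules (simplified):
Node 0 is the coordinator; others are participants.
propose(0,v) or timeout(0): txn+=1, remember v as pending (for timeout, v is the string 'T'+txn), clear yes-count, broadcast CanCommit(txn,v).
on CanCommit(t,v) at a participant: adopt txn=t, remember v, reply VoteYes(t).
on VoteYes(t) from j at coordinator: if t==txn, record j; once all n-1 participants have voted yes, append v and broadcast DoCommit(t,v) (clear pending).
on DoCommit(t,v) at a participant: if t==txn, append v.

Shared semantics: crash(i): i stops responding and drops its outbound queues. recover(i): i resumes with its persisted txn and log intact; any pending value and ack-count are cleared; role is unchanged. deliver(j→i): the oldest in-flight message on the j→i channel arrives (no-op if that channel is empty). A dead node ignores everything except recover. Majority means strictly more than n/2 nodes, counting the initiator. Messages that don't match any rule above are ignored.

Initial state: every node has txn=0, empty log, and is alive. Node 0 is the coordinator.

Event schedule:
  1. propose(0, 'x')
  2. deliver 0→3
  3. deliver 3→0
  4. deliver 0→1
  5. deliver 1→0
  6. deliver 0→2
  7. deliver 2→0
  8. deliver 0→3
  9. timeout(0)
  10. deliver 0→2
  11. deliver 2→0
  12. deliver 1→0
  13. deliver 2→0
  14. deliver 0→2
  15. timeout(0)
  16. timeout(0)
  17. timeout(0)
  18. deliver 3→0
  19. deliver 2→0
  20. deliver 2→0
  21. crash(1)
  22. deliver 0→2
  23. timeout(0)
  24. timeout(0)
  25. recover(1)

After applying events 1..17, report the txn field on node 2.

2

1. propose(0,'x'):  <0:coor t1 ->
2. deliver 0→3:  <3:part t1 ->
3. deliver 3→0:  nop
4. deliver 0→1:  <1:part t1 ->
5. deliver 1→0:  nop
6. deliver 0→2:  <2:part t1 ->
7. deliver 2→0:  <0:coor t1 x>
8. deliver 0→3:  <3:part t1 x>
9. timeout(0):  <0:coor t2 x>
10. deliver 0→2:  <2:part t1 x>
11. deliver 2→0:  nop
12. deliver 1→0:  nop
13. deliver 2→0:  nop
14. deliver 0→2:  <2:part t2 x>
15. timeout(0):  <0:coor t3 x>
16. timeout(0):  <0:coor t4 x>
17. timeout(0):  <0:coor t5 x>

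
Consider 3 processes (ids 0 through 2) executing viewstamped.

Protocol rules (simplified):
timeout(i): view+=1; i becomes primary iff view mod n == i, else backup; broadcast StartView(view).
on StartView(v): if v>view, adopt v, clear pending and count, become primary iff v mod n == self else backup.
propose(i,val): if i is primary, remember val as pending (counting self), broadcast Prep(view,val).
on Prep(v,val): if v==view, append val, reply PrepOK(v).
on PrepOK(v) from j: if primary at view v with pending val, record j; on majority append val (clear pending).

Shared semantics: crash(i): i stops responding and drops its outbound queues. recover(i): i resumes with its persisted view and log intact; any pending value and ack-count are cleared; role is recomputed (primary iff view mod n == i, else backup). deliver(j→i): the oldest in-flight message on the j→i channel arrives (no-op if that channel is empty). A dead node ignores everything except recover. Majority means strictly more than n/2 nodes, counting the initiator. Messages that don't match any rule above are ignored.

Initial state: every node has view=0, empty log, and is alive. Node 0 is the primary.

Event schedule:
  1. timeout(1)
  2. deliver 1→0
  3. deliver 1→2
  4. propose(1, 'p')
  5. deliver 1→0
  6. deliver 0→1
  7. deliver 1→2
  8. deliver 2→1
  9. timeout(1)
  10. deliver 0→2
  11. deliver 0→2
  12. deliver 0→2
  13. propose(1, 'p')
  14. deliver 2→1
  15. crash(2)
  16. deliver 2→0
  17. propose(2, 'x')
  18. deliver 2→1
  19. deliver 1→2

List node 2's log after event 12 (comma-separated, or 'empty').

p

step 1 timeout(1): 1={prim,v=1,log=-}
step 2 deliver 1→0: 0={back,v=1,log=-}
step 3 deliver 1→2: 2={back,v=1,log=-}
step 4 propose(1,'p'): —
step 5 deliver 1→0: 0={back,v=1,log=p}
step 6 deliver 0→1: 1={prim,v=1,log=p}
step 7 deliver 1→2: 2={back,v=1,log=p}
step 8 deliver 2→1: —
step 9 timeout(1): 1={back,v=2,log=p}
step 10 deliver 0→2: —
step 11 deliver 0→2: —
step 12 deliver 0→2: —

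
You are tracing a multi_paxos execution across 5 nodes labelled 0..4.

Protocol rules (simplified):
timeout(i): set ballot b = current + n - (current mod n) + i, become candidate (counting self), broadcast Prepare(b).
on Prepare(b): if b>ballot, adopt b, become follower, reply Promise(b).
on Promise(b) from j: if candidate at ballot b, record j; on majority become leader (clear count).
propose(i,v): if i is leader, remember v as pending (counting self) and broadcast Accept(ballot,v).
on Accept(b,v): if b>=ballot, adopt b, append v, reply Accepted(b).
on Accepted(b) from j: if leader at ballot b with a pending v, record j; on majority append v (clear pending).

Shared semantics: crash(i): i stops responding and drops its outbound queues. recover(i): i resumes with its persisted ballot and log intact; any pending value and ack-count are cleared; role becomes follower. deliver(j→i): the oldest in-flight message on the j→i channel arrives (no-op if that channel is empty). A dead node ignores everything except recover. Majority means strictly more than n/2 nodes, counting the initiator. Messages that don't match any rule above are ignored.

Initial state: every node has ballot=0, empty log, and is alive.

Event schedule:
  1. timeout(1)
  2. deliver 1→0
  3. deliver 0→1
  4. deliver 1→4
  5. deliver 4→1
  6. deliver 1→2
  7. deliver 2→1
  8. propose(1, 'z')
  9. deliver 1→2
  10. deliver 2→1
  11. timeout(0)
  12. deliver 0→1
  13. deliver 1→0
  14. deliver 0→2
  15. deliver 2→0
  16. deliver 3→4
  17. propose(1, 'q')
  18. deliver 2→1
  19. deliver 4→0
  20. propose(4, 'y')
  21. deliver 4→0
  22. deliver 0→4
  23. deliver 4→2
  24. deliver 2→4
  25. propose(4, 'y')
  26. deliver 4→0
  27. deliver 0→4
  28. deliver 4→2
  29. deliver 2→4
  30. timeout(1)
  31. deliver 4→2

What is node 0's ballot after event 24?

step 1 timeout(1): 1={cand,b=6,log=-}
step 2 deliver 1→0: 0={foll,b=6,log=-}
step 3 deliver 0→1: —
step 4 deliver 1→4: 4={foll,b=6,log=-}
step 5 deliver 4→1: 1={lead,b=6,log=-}
step 6 deliver 1→2: 2={foll,b=6,log=-}
step 7 deliver 2→1: —
step 8 propose(1,'z'): —
step 9 deliver 1→2: 2={foll,b=6,log=z}
step 10 deliver 2→1: —
step 11 timeout(0): 0={cand,b=10,log=-}
step 12 deliver 0→1: 1={foll,b=10,log=-}
step 13 deliver 1→0: —
step 14 deliver 0→2: 2={foll,b=10,log=z}
step 15 deliver 2→0: —
step 16 deliver 3→4: —
step 17 propose(1,'q'): —
step 18 deliver 2→1: —
step 19 deliver 4→0: —
step 20 propose(4,'y'): —
step 21 deliver 4→0: —
step 22 deliver 0→4: 4={foll,b=10,log=-}
step 23 deliver 4→2: —
step 24 deliver 2→4: —

10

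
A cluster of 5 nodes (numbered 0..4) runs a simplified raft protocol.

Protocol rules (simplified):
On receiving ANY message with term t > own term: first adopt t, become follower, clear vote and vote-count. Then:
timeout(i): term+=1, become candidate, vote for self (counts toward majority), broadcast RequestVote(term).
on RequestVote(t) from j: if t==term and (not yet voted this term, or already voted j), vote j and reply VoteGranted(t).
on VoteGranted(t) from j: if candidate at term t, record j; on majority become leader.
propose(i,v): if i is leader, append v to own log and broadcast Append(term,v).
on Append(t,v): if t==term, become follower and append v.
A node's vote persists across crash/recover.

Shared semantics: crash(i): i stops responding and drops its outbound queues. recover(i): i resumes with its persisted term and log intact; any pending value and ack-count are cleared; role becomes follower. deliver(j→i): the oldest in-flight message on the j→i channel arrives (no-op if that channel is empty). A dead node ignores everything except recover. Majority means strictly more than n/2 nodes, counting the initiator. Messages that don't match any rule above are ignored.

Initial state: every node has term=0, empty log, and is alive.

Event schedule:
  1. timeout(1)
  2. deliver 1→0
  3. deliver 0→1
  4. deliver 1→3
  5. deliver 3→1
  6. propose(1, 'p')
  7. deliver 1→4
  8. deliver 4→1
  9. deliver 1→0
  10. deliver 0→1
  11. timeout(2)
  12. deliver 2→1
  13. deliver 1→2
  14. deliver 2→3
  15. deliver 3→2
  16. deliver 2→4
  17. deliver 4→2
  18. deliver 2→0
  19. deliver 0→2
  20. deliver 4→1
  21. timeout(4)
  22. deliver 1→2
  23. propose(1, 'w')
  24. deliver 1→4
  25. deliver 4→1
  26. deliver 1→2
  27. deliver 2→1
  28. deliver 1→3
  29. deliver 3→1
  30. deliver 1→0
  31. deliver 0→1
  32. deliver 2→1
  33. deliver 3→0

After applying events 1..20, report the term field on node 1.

1

1. timeout(1):  <1:cand t1 ->
2. deliver 1→0:  <0:foll t1 ->
3. deliver 0→1:  nop
4. deliver 1→3:  <3:foll t1 ->
5. deliver 3→1:  <1:lead t1 ->
6. propose(1,'p'):  <1:lead t1 p>
7. deliver 1→4:  <4:foll t1 ->
8. deliver 4→1:  nop
9. deliver 1→0:  <0:foll t1 p>
10. deliver 0→1:  nop
11. timeout(2):  <2:cand t1 ->
12. deliver 2→1:  nop
13. deliver 1→2:  nop
14. deliver 2→3:  nop
15. deliver 3→2:  nop
16. deliver 2→4:  nop
17. deliver 4→2:  nop
18. deliver 2→0:  nop
19. deliver 0→2:  nop
20. deliver 4→1:  nop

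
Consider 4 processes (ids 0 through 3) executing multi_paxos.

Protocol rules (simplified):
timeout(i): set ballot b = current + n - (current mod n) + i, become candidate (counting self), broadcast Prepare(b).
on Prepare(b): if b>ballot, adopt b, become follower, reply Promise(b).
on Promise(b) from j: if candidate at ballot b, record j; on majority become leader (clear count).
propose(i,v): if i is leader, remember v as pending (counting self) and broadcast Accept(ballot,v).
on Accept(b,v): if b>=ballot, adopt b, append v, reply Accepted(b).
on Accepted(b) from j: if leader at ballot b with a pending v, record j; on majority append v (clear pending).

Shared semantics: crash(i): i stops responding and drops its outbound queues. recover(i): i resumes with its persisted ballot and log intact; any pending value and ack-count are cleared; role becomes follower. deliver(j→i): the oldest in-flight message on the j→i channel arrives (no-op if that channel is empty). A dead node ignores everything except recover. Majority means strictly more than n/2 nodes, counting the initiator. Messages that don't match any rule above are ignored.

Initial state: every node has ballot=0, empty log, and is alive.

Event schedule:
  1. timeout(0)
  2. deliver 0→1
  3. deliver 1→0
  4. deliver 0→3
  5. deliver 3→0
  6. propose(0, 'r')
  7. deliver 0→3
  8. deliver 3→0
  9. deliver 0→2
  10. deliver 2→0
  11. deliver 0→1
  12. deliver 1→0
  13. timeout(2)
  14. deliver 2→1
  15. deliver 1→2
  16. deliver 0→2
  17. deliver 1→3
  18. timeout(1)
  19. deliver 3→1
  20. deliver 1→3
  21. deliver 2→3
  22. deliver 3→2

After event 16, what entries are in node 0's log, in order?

r

e1 timeout(0): 0[cand,b=4,-]
e2 deliver 0→1: 1[foll,b=4,-]
e3 deliver 1→0: ·
e4 deliver 0→3: 3[foll,b=4,-]
e5 deliver 3→0: 0[lead,b=4,-]
e6 propose(0,'r'): ·
e7 deliver 0→3: 3[foll,b=4,r]
e8 deliver 3→0: ·
e9 deliver 0→2: 2[foll,b=4,-]
e10 deliver 2→0: ·
e11 deliver 0→1: 1[foll,b=4,r]
e12 deliver 1→0: 0[lead,b=4,r]
e13 timeout(2): 2[cand,b=10,-]
e14 deliver 2→1: 1[foll,b=10,r]
e15 deliver 1→2: ·
e16 deliver 0→2: ·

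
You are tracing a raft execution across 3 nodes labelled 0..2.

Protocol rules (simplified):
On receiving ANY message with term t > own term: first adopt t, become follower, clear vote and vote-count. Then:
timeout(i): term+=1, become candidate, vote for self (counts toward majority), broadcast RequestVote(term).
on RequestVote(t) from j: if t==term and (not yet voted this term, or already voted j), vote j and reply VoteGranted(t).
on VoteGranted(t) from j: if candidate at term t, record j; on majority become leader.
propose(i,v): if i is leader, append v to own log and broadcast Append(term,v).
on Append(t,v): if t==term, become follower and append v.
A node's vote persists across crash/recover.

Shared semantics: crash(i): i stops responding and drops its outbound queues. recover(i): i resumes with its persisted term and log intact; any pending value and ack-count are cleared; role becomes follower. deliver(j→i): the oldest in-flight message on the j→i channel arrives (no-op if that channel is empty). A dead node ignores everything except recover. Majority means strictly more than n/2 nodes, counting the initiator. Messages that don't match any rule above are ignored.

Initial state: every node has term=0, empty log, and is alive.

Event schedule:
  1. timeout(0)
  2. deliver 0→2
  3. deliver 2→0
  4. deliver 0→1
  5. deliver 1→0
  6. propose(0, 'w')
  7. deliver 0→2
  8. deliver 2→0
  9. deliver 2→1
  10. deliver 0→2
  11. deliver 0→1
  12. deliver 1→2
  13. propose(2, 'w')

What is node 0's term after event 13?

[1] timeout(0) → N0(cand t1 [-])
[2] deliver 0→2 → N2(foll t1 [-])
[3] deliver 2→0 → N0(lead t1 [-])
[4] deliver 0→1 → N1(foll t1 [-])
[5] deliver 1→0 → ∅
[6] propose(0,'w') → N0(lead t1 [w])
[7] deliver 0→2 → N2(foll t1 [w])
[8] deliver 2→0 → ∅
[9] deliver 2→1 → ∅
[10] deliver 0→2 → ∅
[11] deliver 0→1 → N1(foll t1 [w])
[12] deliver 1→2 → ∅
[13] propose(2,'w') → ∅

1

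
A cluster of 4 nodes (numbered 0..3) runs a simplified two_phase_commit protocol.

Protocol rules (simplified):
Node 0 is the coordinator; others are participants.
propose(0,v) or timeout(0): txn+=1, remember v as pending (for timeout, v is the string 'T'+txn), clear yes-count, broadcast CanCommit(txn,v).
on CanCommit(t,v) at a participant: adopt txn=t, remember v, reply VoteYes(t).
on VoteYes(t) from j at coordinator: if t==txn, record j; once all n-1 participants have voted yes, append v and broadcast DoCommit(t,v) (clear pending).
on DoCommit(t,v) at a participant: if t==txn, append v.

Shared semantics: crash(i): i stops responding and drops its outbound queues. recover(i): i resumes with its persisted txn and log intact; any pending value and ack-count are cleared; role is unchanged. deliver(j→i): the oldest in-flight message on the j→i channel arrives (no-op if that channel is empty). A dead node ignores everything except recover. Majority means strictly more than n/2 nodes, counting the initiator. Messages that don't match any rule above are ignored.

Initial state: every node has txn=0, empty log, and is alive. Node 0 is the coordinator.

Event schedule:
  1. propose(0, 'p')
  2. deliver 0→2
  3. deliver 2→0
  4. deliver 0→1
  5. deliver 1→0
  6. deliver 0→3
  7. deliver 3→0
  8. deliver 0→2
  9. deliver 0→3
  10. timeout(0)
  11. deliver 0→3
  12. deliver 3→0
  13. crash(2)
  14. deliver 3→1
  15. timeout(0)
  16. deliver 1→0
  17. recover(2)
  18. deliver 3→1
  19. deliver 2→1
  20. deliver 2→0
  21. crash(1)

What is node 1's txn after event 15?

1

after 1 — propose(0,'p'): n0:coor/t1/[-]
after 2 — deliver 0→2: n2:part/t1/[-]
after 3 — deliver 2→0: ·
after 4 — deliver 0→1: n1:part/t1/[-]
after 5 — deliver 1→0: ·
after 6 — deliver 0→3: n3:part/t1/[-]
after 7 — deliver 3→0: n0:coor/t1/[p]
after 8 — deliver 0→2: n2:part/t1/[p]
after 9 — deliver 0→3: n3:part/t1/[p]
after 10 — timeout(0): n0:coor/t2/[p]
after 11 — deliver 0→3: n3:part/t2/[p]
after 12 — deliver 3→0: ·
after 13 — crash(2): n2:✗part/t1/[p]
after 14 — deliver 3→1: ·
after 15 — timeout(0): n0:coor/t3/[p]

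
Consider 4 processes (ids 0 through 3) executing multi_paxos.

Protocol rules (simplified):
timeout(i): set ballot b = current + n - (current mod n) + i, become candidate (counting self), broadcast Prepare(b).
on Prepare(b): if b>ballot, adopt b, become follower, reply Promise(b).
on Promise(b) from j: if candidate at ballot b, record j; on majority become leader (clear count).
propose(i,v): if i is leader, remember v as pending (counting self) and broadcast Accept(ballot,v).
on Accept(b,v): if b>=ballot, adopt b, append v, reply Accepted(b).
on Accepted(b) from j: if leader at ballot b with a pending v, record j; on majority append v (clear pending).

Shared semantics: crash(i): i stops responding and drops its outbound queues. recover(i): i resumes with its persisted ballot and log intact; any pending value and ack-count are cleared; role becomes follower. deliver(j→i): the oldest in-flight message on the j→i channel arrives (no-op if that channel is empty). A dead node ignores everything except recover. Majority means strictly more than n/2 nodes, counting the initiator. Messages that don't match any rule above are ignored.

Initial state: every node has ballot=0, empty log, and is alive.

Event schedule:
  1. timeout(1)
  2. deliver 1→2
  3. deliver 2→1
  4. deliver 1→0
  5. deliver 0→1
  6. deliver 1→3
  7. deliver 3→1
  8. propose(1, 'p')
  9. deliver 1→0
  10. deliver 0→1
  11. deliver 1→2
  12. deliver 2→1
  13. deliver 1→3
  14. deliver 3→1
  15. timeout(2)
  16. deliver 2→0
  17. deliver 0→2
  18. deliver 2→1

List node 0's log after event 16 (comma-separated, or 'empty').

after 1 — timeout(1): n1:cand/b5/[-]
after 2 — deliver 1→2: n2:foll/b5/[-]
after 3 — deliver 2→1: ·
after 4 — deliver 1→0: n0:foll/b5/[-]
after 5 — deliver 0→1: n1:lead/b5/[-]
after 6 — deliver 1→3: n3:foll/b5/[-]
after 7 — deliver 3→1: ·
after 8 — propose(1,'p'): ·
after 9 — deliver 1→0: n0:foll/b5/[p]
after 10 — deliver 0→1: ·
after 11 — deliver 1→2: n2:foll/b5/[p]
after 12 — deliver 2→1: n1:lead/b5/[p]
after 13 — deliver 1→3: n3:foll/b5/[p]
after 14 — deliver 3→1: ·
after 15 — timeout(2): n2:cand/b10/[p]
after 16 — deliver 2→0: n0:foll/b10/[p]

p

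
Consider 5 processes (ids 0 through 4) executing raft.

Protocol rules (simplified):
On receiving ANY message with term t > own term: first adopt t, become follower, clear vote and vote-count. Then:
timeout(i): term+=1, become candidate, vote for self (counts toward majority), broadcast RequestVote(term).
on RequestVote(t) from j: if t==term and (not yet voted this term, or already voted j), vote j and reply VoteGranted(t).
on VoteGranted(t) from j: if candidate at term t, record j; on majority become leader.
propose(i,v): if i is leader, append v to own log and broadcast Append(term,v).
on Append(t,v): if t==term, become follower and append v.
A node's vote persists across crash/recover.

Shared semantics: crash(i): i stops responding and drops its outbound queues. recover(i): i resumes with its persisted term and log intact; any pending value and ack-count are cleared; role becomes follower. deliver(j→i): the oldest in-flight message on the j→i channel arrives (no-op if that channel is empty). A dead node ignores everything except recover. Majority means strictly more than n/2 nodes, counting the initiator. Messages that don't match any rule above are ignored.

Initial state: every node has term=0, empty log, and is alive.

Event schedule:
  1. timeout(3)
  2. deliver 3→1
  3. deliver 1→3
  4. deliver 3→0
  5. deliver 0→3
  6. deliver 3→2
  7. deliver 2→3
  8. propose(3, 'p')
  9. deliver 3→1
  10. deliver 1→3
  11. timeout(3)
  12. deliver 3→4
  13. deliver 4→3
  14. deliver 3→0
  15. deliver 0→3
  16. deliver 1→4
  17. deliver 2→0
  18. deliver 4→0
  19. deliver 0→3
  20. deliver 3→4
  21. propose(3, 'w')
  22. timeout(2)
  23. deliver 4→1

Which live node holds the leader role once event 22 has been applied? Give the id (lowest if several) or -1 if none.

-1

after 1 — timeout(3): n3:cand/t1/[-]
after 2 — deliver 3→1: n1:foll/t1/[-]
after 3 — deliver 1→3: ·
after 4 — deliver 3→0: n0:foll/t1/[-]
after 5 — deliver 0→3: n3:lead/t1/[-]
after 6 — deliver 3→2: n2:foll/t1/[-]
after 7 — deliver 2→3: ·
after 8 — propose(3,'p'): n3:lead/t1/[p]
after 9 — deliver 3→1: n1:foll/t1/[p]
after 10 — deliver 1→3: ·
after 11 — timeout(3): n3:cand/t2/[p]
after 12 — deliver 3→4: n4:foll/t1/[-]
after 13 — deliver 4→3: ·
after 14 — deliver 3→0: n0:foll/t1/[p]
after 15 — deliver 0→3: ·
after 16 — deliver 1→4: ·
after 17 — deliver 2→0: ·
after 18 — deliver 4→0: ·
after 19 — deliver 0→3: ·
after 20 — deliver 3→4: n4:foll/t1/[p]
after 21 — propose(3,'w'): ·
after 22 — timeout(2): n2:cand/t2/[-]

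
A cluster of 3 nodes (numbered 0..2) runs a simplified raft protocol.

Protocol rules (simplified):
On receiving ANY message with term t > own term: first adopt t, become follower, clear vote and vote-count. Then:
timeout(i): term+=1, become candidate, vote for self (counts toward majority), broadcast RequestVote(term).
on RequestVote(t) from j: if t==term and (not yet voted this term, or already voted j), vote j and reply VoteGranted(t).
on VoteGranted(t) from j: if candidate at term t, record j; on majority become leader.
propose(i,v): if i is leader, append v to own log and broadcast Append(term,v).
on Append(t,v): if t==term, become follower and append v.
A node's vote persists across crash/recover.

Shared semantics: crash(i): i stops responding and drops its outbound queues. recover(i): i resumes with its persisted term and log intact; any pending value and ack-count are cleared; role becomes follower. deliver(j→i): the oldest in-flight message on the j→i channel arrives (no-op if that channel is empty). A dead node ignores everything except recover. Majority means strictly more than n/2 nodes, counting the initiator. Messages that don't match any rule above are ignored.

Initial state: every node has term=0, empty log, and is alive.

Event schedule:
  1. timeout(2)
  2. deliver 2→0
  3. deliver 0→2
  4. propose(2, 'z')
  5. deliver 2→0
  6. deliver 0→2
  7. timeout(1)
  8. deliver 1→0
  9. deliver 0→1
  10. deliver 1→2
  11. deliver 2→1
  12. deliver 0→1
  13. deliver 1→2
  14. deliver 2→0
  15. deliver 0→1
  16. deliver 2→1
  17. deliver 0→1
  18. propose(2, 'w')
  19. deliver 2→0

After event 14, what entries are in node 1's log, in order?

step 1 timeout(2): 2={cand,t=1,log=-}
step 2 deliver 2→0: 0={foll,t=1,log=-}
step 3 deliver 0→2: 2={lead,t=1,log=-}
step 4 propose(2,'z'): 2={lead,t=1,log=z}
step 5 deliver 2→0: 0={foll,t=1,log=z}
step 6 deliver 0→2: —
step 7 timeout(1): 1={cand,t=1,log=-}
step 8 deliver 1→0: —
step 9 deliver 0→1: —
step 10 deliver 1→2: —
step 11 deliver 2→1: —
step 12 deliver 0→1: —
step 13 deliver 1→2: —
step 14 deliver 2→0: —

empty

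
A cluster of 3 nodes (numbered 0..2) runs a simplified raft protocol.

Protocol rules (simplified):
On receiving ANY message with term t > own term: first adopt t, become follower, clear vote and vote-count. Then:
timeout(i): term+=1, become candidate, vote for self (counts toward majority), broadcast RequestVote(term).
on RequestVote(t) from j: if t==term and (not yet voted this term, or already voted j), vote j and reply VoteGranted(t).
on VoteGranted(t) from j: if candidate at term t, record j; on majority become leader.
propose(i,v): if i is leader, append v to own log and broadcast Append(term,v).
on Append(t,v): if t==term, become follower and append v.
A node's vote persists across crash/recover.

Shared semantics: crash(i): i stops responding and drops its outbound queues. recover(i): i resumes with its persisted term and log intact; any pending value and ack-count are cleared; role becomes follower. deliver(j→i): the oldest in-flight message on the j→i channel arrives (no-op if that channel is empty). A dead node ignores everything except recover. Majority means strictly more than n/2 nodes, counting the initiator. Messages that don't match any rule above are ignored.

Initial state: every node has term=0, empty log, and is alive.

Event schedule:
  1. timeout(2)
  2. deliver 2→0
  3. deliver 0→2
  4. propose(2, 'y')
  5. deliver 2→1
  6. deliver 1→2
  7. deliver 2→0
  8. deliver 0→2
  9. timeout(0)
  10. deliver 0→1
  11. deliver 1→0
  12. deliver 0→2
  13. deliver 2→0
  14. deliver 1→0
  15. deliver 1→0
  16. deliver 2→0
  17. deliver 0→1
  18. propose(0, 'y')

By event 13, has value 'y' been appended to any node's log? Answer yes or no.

yes

1. timeout(2):  <2:cand t1 ->
2. deliver 2→0:  <0:foll t1 ->
3. deliver 0→2:  <2:lead t1 ->
4. propose(2,'y'):  <2:lead t1 y>
5. deliver 2→1:  <1:foll t1 ->
6. deliver 1→2:  nop
7. deliver 2→0:  <0:foll t1 y>
8. deliver 0→2:  nop
9. timeout(0):  <0:cand t2 y>
10. deliver 0→1:  <1:foll t2 ->
11. deliver 1→0:  <0:lead t2 y>
12. deliver 0→2:  <2:foll t2 y>
13. deliver 2→0:  nop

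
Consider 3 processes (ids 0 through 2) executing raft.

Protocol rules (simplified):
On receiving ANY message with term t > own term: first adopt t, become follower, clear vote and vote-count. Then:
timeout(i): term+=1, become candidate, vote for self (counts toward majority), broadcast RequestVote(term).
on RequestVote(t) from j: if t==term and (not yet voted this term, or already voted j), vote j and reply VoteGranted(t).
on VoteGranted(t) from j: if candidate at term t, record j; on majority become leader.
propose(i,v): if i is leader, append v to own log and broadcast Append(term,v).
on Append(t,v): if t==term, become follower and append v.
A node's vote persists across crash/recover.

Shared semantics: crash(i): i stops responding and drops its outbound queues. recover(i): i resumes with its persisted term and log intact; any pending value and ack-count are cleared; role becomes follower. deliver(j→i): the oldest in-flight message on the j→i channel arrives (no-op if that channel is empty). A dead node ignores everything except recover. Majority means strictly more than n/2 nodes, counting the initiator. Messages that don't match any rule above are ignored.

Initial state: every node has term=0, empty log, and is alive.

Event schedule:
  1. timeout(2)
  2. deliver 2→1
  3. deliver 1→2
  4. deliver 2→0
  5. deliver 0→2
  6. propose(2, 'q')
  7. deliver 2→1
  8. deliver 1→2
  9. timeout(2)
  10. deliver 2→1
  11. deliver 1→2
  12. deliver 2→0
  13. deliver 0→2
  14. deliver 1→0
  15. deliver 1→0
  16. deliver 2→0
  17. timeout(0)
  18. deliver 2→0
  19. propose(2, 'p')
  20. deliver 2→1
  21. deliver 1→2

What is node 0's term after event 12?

1. timeout(2):  <2:cand t1 ->
2. deliver 2→1:  <1:foll t1 ->
3. deliver 1→2:  <2:lead t1 ->
4. deliver 2→0:  <0:foll t1 ->
5. deliver 0→2:  nop
6. propose(2,'q'):  <2:lead t1 q>
7. deliver 2→1:  <1:foll t1 q>
8. deliver 1→2:  nop
9. timeout(2):  <2:cand t2 q>
10. deliver 2→1:  <1:foll t2 q>
11. deliver 1→2:  <2:lead t2 q>
12. deliver 2→0:  <0:foll t1 q>

1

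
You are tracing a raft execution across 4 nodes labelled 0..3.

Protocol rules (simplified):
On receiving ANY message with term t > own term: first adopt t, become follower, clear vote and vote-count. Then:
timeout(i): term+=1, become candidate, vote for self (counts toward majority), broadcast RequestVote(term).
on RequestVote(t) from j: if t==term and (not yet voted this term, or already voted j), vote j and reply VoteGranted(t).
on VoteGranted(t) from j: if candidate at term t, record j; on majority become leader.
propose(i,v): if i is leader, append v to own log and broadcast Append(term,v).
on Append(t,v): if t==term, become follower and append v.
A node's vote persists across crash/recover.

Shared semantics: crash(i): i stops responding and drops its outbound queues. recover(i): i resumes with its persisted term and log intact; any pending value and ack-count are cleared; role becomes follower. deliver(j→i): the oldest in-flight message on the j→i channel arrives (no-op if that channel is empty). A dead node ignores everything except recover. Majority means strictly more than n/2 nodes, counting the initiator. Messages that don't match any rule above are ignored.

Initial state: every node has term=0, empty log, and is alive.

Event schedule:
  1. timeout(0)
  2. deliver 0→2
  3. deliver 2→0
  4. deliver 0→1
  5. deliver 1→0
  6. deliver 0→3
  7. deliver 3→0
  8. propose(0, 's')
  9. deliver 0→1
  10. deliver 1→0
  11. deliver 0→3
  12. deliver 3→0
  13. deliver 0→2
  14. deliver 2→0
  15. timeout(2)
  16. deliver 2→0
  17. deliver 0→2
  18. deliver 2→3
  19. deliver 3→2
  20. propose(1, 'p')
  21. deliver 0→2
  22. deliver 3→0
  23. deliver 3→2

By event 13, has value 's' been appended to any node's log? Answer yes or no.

yes

e1 timeout(0): 0[cand,t=1,-]
e2 deliver 0→2: 2[foll,t=1,-]
e3 deliver 2→0: ·
e4 deliver 0→1: 1[foll,t=1,-]
e5 deliver 1→0: 0[lead,t=1,-]
e6 deliver 0→3: 3[foll,t=1,-]
e7 deliver 3→0: ·
e8 propose(0,'s'): 0[lead,t=1,s]
e9 deliver 0→1: 1[foll,t=1,s]
e10 deliver 1→0: ·
e11 deliver 0→3: 3[foll,t=1,s]
e12 deliver 3→0: ·
e13 deliver 0→2: 2[foll,t=1,s]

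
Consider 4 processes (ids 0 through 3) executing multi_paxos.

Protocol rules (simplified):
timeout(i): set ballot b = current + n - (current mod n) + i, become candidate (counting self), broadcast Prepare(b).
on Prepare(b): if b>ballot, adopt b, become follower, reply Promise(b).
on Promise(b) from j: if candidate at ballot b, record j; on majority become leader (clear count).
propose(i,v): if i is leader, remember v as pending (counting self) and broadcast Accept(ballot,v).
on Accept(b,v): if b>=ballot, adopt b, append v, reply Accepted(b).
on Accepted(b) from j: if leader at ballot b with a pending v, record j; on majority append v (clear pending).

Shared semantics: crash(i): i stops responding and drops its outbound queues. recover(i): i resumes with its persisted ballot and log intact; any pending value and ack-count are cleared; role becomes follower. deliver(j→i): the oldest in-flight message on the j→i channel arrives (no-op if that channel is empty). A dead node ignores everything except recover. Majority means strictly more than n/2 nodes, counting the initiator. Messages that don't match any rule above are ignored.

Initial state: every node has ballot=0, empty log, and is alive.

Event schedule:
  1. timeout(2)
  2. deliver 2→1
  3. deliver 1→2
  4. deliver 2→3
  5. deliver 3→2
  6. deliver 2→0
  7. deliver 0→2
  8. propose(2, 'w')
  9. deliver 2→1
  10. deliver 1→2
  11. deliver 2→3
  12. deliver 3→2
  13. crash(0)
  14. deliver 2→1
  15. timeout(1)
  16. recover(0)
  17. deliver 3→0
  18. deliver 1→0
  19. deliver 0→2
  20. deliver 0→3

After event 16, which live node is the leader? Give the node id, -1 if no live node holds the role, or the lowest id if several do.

2

[1] timeout(2) → N2(cand b6 [-])
[2] deliver 2→1 → N1(foll b6 [-])
[3] deliver 1→2 → ∅
[4] deliver 2→3 → N3(foll b6 [-])
[5] deliver 3→2 → N2(lead b6 [-])
[6] deliver 2→0 → N0(foll b6 [-])
[7] deliver 0→2 → ∅
[8] propose(2,'w') → ∅
[9] deliver 2→1 → N1(foll b6 [w])
[10] deliver 1→2 → ∅
[11] deliver 2→3 → N3(foll b6 [w])
[12] deliver 3→2 → N2(lead b6 [w])
[13] crash(0) → N0(✗foll b6 [-])
[14] deliver 2→1 → ∅
[15] timeout(1) → N1(cand b9 [w])
[16] recover(0) → N0(foll b6 [-])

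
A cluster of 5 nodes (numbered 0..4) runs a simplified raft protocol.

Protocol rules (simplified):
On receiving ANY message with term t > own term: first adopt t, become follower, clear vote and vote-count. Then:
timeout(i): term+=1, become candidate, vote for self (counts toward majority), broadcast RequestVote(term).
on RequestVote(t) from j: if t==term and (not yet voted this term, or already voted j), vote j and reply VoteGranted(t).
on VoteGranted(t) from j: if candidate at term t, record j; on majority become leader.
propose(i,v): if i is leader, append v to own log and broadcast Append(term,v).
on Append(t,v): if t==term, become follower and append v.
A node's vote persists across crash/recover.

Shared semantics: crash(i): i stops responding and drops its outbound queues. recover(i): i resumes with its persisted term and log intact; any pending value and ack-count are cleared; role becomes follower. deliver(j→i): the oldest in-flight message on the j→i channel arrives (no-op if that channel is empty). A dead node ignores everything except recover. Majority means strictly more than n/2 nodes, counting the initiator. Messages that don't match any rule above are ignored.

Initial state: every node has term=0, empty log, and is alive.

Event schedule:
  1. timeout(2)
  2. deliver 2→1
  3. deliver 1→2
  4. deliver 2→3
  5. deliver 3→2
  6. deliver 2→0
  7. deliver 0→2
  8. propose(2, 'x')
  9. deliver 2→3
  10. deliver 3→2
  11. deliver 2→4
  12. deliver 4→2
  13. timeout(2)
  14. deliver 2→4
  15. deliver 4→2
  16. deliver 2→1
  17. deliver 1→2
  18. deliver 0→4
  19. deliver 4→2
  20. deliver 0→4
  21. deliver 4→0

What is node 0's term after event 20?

step 1 timeout(2): 2={cand,t=1,log=-}
step 2 deliver 2→1: 1={foll,t=1,log=-}
step 3 deliver 1→2: —
step 4 deliver 2→3: 3={foll,t=1,log=-}
step 5 deliver 3→2: 2={lead,t=1,log=-}
step 6 deliver 2→0: 0={foll,t=1,log=-}
step 7 deliver 0→2: —
step 8 propose(2,'x'): 2={lead,t=1,log=x}
step 9 deliver 2→3: 3={foll,t=1,log=x}
step 10 deliver 3→2: —
step 11 deliver 2→4: 4={foll,t=1,log=-}
step 12 deliver 4→2: —
step 13 timeout(2): 2={cand,t=2,log=x}
step 14 deliver 2→4: 4={foll,t=1,log=x}
step 15 deliver 4→2: —
step 16 deliver 2→1: 1={foll,t=1,log=x}
step 17 deliver 1→2: —
step 18 deliver 0→4: —
step 19 deliver 4→2: —
step 20 deliver 0→4: —

1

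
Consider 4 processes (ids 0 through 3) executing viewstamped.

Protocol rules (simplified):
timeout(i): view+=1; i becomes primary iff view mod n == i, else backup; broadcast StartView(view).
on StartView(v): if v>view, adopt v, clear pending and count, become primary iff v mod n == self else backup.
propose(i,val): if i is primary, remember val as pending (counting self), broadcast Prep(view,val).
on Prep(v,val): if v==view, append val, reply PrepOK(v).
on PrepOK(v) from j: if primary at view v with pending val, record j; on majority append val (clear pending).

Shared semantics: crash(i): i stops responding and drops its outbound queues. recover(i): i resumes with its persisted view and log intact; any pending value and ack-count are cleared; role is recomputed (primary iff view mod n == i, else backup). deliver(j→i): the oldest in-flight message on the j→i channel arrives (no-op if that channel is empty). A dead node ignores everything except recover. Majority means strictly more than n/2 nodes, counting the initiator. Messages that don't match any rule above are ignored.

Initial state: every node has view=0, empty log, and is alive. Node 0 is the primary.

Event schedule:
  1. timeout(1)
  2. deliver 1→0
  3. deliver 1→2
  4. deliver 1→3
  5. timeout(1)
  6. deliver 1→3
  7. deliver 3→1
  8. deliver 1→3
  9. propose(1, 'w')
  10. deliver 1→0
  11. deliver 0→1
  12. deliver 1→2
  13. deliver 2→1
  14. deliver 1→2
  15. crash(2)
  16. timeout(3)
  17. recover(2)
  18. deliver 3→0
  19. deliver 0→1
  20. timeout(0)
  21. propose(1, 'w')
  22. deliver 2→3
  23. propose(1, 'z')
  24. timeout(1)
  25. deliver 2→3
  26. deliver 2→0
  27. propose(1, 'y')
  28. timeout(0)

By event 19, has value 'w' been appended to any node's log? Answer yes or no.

no

step 1 timeout(1): 1={prim,v=1,log=-}
step 2 deliver 1→0: 0={back,v=1,log=-}
step 3 deliver 1→2: 2={back,v=1,log=-}
step 4 deliver 1→3: 3={back,v=1,log=-}
step 5 timeout(1): 1={back,v=2,log=-}
step 6 deliver 1→3: 3={back,v=2,log=-}
step 7 deliver 3→1: —
step 8 deliver 1→3: —
step 9 propose(1,'w'): —
step 10 deliver 1→0: 0={back,v=2,log=-}
step 11 deliver 0→1: —
step 12 deliver 1→2: 2={prim,v=2,log=-}
step 13 deliver 2→1: —
step 14 deliver 1→2: —
step 15 crash(2): 2={✗prim,v=2,log=-}
step 16 timeout(3): 3={prim,v=3,log=-}
step 17 recover(2): 2={prim,v=2,log=-}
step 18 deliver 3→0: 0={back,v=3,log=-}
step 19 deliver 0→1: —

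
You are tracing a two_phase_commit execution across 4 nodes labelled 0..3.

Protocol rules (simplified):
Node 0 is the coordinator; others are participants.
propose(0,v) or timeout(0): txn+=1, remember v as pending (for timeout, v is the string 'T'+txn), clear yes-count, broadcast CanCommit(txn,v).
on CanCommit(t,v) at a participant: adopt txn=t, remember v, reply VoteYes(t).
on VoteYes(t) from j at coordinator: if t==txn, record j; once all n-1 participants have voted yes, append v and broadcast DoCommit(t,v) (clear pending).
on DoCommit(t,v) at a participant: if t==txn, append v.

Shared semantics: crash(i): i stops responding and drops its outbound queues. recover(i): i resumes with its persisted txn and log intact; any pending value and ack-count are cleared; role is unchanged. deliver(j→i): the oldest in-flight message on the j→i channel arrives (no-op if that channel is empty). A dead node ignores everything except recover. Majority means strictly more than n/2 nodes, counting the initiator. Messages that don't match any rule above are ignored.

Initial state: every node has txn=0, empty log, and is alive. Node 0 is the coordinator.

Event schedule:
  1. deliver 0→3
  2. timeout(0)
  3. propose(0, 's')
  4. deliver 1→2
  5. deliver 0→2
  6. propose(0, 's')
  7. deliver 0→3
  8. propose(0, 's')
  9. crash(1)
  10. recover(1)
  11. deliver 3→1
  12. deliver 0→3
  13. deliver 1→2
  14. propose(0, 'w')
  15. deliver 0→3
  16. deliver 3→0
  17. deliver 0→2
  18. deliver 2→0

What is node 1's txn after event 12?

0

[1] deliver 0→3 → ∅
[2] timeout(0) → N0(coor t1 [-])
[3] propose(0,'s') → N0(coor t2 [-])
[4] deliver 1→2 → ∅
[5] deliver 0→2 → N2(part t1 [-])
[6] propose(0,'s') → N0(coor t3 [-])
[7] deliver 0→3 → N3(part t1 [-])
[8] propose(0,'s') → N0(coor t4 [-])
[9] crash(1) → N1(✗part t0 [-])
[10] recover(1) → N1(part t0 [-])
[11] deliver 3→1 → ∅
[12] deliver 0→3 → N3(part t2 [-])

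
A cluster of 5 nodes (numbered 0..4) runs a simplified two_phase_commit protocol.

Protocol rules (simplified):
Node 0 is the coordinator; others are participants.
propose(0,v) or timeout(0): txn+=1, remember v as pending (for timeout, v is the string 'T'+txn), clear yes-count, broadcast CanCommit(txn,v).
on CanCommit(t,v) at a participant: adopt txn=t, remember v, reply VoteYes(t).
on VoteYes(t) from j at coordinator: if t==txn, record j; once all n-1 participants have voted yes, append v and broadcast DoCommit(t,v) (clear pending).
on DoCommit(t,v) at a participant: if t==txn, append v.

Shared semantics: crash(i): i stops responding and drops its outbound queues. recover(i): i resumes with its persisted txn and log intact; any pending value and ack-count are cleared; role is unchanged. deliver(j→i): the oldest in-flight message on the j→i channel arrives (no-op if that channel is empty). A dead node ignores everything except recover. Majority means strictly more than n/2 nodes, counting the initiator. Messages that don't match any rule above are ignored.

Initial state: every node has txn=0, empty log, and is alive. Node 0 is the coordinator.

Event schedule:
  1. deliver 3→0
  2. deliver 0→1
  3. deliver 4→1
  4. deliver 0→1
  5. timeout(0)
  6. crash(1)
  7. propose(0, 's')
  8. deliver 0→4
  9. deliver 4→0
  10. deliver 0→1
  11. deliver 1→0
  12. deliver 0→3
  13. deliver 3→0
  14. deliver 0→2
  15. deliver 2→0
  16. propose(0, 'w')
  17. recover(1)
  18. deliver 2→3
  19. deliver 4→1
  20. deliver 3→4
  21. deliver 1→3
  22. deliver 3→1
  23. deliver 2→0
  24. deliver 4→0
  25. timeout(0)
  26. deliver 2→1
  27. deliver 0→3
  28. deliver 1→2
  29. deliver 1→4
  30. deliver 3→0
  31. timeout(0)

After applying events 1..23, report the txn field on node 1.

0

1. deliver 3→0:  nop
2. deliver 0→1:  nop
3. deliver 4→1:  nop
4. deliver 0→1:  nop
5. timeout(0):  <0:coor t1 ->
6. crash(1):  <1:✗part t0 ->
7. propose(0,'s'):  <0:coor t2 ->
8. deliver 0→4:  <4:part t1 ->
9. deliver 4→0:  nop
10. deliver 0→1:  nop
11. deliver 1→0:  nop
12. deliver 0→3:  <3:part t1 ->
13. deliver 3→0:  nop
14. deliver 0→2:  <2:part t1 ->
15. deliver 2→0:  nop
16. propose(0,'w'):  <0:coor t3 ->
17. recover(1):  <1:part t0 ->
18. deliver 2→3:  nop
19. deliver 4→1:  nop
20. deliver 3→4:  nop
21. deliver 1→3:  nop
22. deliver 3→1:  nop
23. deliver 2→0:  nop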